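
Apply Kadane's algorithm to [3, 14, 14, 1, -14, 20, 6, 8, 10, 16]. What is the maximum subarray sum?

Using Kadane's algorithm on [3, 14, 14, 1, -14, 20, 6, 8, 10, 16]:

Scanning through the array:
Position 1 (value 14): max_ending_here = 17, max_so_far = 17
Position 2 (value 14): max_ending_here = 31, max_so_far = 31
Position 3 (value 1): max_ending_here = 32, max_so_far = 32
Position 4 (value -14): max_ending_here = 18, max_so_far = 32
Position 5 (value 20): max_ending_here = 38, max_so_far = 38
Position 6 (value 6): max_ending_here = 44, max_so_far = 44
Position 7 (value 8): max_ending_here = 52, max_so_far = 52
Position 8 (value 10): max_ending_here = 62, max_so_far = 62
Position 9 (value 16): max_ending_here = 78, max_so_far = 78

Maximum subarray: [3, 14, 14, 1, -14, 20, 6, 8, 10, 16]
Maximum sum: 78

The maximum subarray is [3, 14, 14, 1, -14, 20, 6, 8, 10, 16] with sum 78. This subarray runs from index 0 to index 9.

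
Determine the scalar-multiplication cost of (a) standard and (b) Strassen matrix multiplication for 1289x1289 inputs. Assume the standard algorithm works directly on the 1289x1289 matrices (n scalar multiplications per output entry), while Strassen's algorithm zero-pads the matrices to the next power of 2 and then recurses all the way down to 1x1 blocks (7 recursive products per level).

Matrix multiplication for 1289x1289 matrices:

Strassen's algorithm requires power-of-2 dimensions. Pad 1289x1289 to 2048x2048 (next power of 2).

Standard algorithm: 1289^3 = 2141700569 multiplications
Strassen's algorithm: 7^(log2(2048)) = 7^11 = 1977326743 multiplications
Savings: 2141700569 - 1977326743 = 164373826 multiplications

Standard: 2141700569 multiplications (1289^3). Strassen: 1977326743 multiplications (7^11, after padding to 2048x2048). Strassen reduces 8 recursive multiplications to 7 at each level.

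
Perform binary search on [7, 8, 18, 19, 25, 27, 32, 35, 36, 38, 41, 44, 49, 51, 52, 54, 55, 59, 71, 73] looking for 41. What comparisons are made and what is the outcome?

Binary search for 41 in [7, 8, 18, 19, 25, 27, 32, 35, 36, 38, 41, 44, 49, 51, 52, 54, 55, 59, 71, 73]:

lo=0, hi=19, mid=9, arr[mid]=38 -> 38 < 41, search right half
lo=10, hi=19, mid=14, arr[mid]=52 -> 52 > 41, search left half
lo=10, hi=13, mid=11, arr[mid]=44 -> 44 > 41, search left half
lo=10, hi=10, mid=10, arr[mid]=41 -> Found target at index 10!

Binary search finds 41 at index 10 after 4 comparisons. The search repeatedly halves the search space by comparing with the middle element.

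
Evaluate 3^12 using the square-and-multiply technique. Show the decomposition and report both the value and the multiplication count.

Computing 3^12 by squaring (build up from 3^1; each line after the first costs one multiplication):

3^1 = 3
3^2 = (3^1)^2 = 3^2 = 9
3^3 = 3 * 3^2 = 3 * 9 = 27
3^6 = (3^3)^2 = 27^2 = 729
3^12 = (3^6)^2 = 729^2 = 531441

Result: 531441
Multiplications needed: 4 (4 lines after 3^1)

3^12 = 531441. Using exponentiation by squaring, this requires 4 multiplications. The key idea: if the exponent is even, square the half-power; if odd, multiply by the base once.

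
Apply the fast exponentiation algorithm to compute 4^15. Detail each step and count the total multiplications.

Computing 4^15 by squaring (build up from 4^1; each line after the first costs one multiplication):

4^1 = 4
4^2 = (4^1)^2 = 4^2 = 16
4^3 = 4 * 4^2 = 4 * 16 = 64
4^6 = (4^3)^2 = 64^2 = 4096
4^7 = 4 * 4^6 = 4 * 4096 = 16384
4^14 = (4^7)^2 = 16384^2 = 268435456
4^15 = 4 * 4^14 = 4 * 268435456 = 1073741824

Result: 1073741824
Multiplications needed: 6 (6 lines after 4^1)

4^15 = 1073741824. Using exponentiation by squaring, this requires 6 multiplications. The key idea: if the exponent is even, square the half-power; if odd, multiply by the base once.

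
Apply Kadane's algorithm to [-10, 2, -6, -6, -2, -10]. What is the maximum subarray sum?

Using Kadane's algorithm on [-10, 2, -6, -6, -2, -10]:

Scanning through the array:
Position 1 (value 2): max_ending_here = 2, max_so_far = 2
Position 2 (value -6): max_ending_here = -4, max_so_far = 2
Position 3 (value -6): max_ending_here = -6, max_so_far = 2
Position 4 (value -2): max_ending_here = -2, max_so_far = 2
Position 5 (value -10): max_ending_here = -10, max_so_far = 2

Maximum subarray: [2]
Maximum sum: 2

The maximum subarray is [2] with sum 2. This subarray runs from index 1 to index 1.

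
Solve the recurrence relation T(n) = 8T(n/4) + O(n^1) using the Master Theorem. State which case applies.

Master Theorem for T(n) = 8T(n/4) + O(n^1):

a = 8, b = 4, c = 1
log_b(a) = log_4(8) = 1.5000

Case 1: c = 1 < log_4(8) = 1.5000
T(n) = O(n^(log_4 8))

For T(n) = 8T(n/4) + O(n^1): log_4(8) = 1.5000. This is Case 1 of the Master Theorem (c < log_b(a), work dominated by leaves), giving O(n^(log_4 8)).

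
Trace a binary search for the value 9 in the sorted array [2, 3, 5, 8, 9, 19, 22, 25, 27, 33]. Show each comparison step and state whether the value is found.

Binary search for 9 in [2, 3, 5, 8, 9, 19, 22, 25, 27, 33]:

lo=0, hi=9, mid=4, arr[mid]=9 -> Found target at index 4!

Binary search finds 9 at index 4 after 1 comparisons. The search repeatedly halves the search space by comparing with the middle element.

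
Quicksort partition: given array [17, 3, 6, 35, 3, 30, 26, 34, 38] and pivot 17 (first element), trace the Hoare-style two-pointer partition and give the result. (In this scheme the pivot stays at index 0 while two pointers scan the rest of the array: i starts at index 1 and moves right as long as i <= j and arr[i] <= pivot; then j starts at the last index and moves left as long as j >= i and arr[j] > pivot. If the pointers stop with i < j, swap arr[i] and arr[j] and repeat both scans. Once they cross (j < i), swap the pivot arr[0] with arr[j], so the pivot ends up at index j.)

Hoare-style two-pointer partition with pivot = 17:

Initial array: [17, 3, 6, 35, 3, 30, 26, 34, 38]

Pointers start at i = 1, j = 8.
i stops at index 3 (arr[3]=35 > 17), j stops at index 4 (arr[4]=3 <= 17): swap arr[3] and arr[4], array becomes [17, 3, 6, 3, 35, 30, 26, 34, 38]
i ends at 4, j ends at 3: the pointers have crossed (j < i), so scanning stops.

Swap pivot arr[0] with arr[3] to place pivot at position 3: [3, 3, 6, 17, 35, 30, 26, 34, 38]
Pivot position: 3

After partitioning with pivot 17, the array becomes [3, 3, 6, 17, 35, 30, 26, 34, 38]. The pivot is placed at index 3. All elements to the left of the pivot are <= 17, and all elements to the right are > 17.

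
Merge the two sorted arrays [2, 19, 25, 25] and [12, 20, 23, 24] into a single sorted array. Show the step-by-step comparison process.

Merging process:

Compare 2 vs 12: take 2 from left. Merged: [2]
Compare 19 vs 12: take 12 from right. Merged: [2, 12]
Compare 19 vs 20: take 19 from left. Merged: [2, 12, 19]
Compare 25 vs 20: take 20 from right. Merged: [2, 12, 19, 20]
Compare 25 vs 23: take 23 from right. Merged: [2, 12, 19, 20, 23]
Compare 25 vs 24: take 24 from right. Merged: [2, 12, 19, 20, 23, 24]
Append remaining from left: [25, 25]. Merged: [2, 12, 19, 20, 23, 24, 25, 25]

Final merged array: [2, 12, 19, 20, 23, 24, 25, 25]
Total comparisons: 6

The merged array is [2, 12, 19, 20, 23, 24, 25, 25], requiring 6 comparisons. The merge step runs in O(n) time where n is the total number of elements.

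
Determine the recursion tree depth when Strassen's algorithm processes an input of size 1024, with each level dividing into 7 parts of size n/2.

For divide and conquer with division factor 2:

Problem sizes at each level:
Level 0: 1024
Level 1: 512
Level 2: 256
Level 3: 128
Level 4: 64
Level 5: 32
Level 6: 16
Level 7: 8
Level 8: 4
Level 9: 2
Level 10: 1

The root is level 0 and the size-1 base case is level 10 (the tree spans levels 0 through 10, i.e. 11 levels counting the root), so the depth is the number of divisions: log_2(1024) = 10

The recursion tree depth is log_2(1024) = 10. At each level, the problem size is divided by 2, so it takes 10 divisions to reduce to a base case of size 1. The algorithm makes 7 recursive calls at each level.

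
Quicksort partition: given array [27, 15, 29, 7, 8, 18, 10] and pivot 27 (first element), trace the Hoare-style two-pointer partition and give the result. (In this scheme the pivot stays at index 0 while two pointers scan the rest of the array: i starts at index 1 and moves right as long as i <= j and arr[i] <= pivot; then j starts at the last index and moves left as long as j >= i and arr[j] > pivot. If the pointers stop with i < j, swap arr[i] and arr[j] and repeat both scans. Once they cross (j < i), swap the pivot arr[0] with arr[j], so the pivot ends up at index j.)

Hoare-style two-pointer partition with pivot = 27:

Initial array: [27, 15, 29, 7, 8, 18, 10]

Pointers start at i = 1, j = 6.
i stops at index 2 (arr[2]=29 > 27), j stops at index 6 (arr[6]=10 <= 27): swap arr[2] and arr[6], array becomes [27, 15, 10, 7, 8, 18, 29]
i ends at 6, j ends at 5: the pointers have crossed (j < i), so scanning stops.

Swap pivot arr[0] with arr[5] to place pivot at position 5: [18, 15, 10, 7, 8, 27, 29]
Pivot position: 5

After partitioning with pivot 27, the array becomes [18, 15, 10, 7, 8, 27, 29]. The pivot is placed at index 5. All elements to the left of the pivot are <= 27, and all elements to the right are > 27.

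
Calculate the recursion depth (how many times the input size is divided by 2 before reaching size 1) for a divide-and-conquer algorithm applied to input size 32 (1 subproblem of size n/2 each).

For divide and conquer with division factor 2:

Problem sizes at each level:
Level 0: 32
Level 1: 16
Level 2: 8
Level 3: 4
Level 4: 2
Level 5: 1

The root is level 0 and the size-1 base case is level 5 (the tree spans levels 0 through 5, i.e. 6 levels counting the root), so the depth is the number of divisions: log_2(32) = 5

The recursion tree depth is log_2(32) = 5. At each level, the problem size is divided by 2, so it takes 5 divisions to reduce to a base case of size 1. The algorithm makes 1 recursive call at each level.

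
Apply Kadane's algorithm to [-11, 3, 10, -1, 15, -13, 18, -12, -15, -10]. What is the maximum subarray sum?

Using Kadane's algorithm on [-11, 3, 10, -1, 15, -13, 18, -12, -15, -10]:

Scanning through the array:
Position 1 (value 3): max_ending_here = 3, max_so_far = 3
Position 2 (value 10): max_ending_here = 13, max_so_far = 13
Position 3 (value -1): max_ending_here = 12, max_so_far = 13
Position 4 (value 15): max_ending_here = 27, max_so_far = 27
Position 5 (value -13): max_ending_here = 14, max_so_far = 27
Position 6 (value 18): max_ending_here = 32, max_so_far = 32
Position 7 (value -12): max_ending_here = 20, max_so_far = 32
Position 8 (value -15): max_ending_here = 5, max_so_far = 32
Position 9 (value -10): max_ending_here = -5, max_so_far = 32

Maximum subarray: [3, 10, -1, 15, -13, 18]
Maximum sum: 32

The maximum subarray is [3, 10, -1, 15, -13, 18] with sum 32. This subarray runs from index 1 to index 6.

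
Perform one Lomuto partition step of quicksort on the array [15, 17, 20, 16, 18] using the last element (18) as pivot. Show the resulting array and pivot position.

Lomuto partition with pivot = 18:

Initial array: [15, 17, 20, 16, 18]

arr[0]=15 <= 18: swap with position 0, array becomes [15, 17, 20, 16, 18]
arr[1]=17 <= 18: swap with position 1, array becomes [15, 17, 20, 16, 18]
arr[2]=20 > 18: no swap
arr[3]=16 <= 18: swap with position 2, array becomes [15, 17, 16, 20, 18]

Place pivot at position 3: [15, 17, 16, 18, 20]
Pivot position: 3

After partitioning with pivot 18, the array becomes [15, 17, 16, 18, 20]. The pivot is placed at index 3. All elements to the left of the pivot are <= 18, and all elements to the right are > 18.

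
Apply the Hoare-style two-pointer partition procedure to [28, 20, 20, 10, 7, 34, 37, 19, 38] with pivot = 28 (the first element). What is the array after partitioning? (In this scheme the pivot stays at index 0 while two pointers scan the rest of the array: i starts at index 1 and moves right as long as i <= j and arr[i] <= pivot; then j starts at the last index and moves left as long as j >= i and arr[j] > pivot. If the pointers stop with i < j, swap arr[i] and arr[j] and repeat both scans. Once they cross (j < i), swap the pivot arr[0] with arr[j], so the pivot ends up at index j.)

Hoare-style two-pointer partition with pivot = 28:

Initial array: [28, 20, 20, 10, 7, 34, 37, 19, 38]

Pointers start at i = 1, j = 8.
i stops at index 5 (arr[5]=34 > 28), j stops at index 7 (arr[7]=19 <= 28): swap arr[5] and arr[7], array becomes [28, 20, 20, 10, 7, 19, 37, 34, 38]
i ends at 6, j ends at 5: the pointers have crossed (j < i), so scanning stops.

Swap pivot arr[0] with arr[5] to place pivot at position 5: [19, 20, 20, 10, 7, 28, 37, 34, 38]
Pivot position: 5

After partitioning with pivot 28, the array becomes [19, 20, 20, 10, 7, 28, 37, 34, 38]. The pivot is placed at index 5. All elements to the left of the pivot are <= 28, and all elements to the right are > 28.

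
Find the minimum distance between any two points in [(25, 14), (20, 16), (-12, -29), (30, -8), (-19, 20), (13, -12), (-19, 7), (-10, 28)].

Computing all pairwise distances among 8 points:

d((25, 14), (20, 16)) = 5.3852 <-- minimum
d((25, 14), (-12, -29)) = 56.7274
d((25, 14), (30, -8)) = 22.561
d((25, 14), (-19, 20)) = 44.4072
d((25, 14), (13, -12)) = 28.6356
d((25, 14), (-19, 7)) = 44.5533
d((25, 14), (-10, 28)) = 37.6962
d((20, 16), (-12, -29)) = 55.2178
d((20, 16), (30, -8)) = 26.0
d((20, 16), (-19, 20)) = 39.2046
d((20, 16), (13, -12)) = 28.8617
d((20, 16), (-19, 7)) = 40.025
d((20, 16), (-10, 28)) = 32.311
d((-12, -29), (30, -8)) = 46.9574
d((-12, -29), (-19, 20)) = 49.4975
d((-12, -29), (13, -12)) = 30.2324
d((-12, -29), (-19, 7)) = 36.6742
d((-12, -29), (-10, 28)) = 57.0351
d((30, -8), (-19, 20)) = 56.4358
d((30, -8), (13, -12)) = 17.4642
d((30, -8), (-19, 7)) = 51.2445
d((30, -8), (-10, 28)) = 53.8145
d((-19, 20), (13, -12)) = 45.2548
d((-19, 20), (-19, 7)) = 13.0
d((-19, 20), (-10, 28)) = 12.0416
d((13, -12), (-19, 7)) = 37.2156
d((13, -12), (-10, 28)) = 46.1411
d((-19, 7), (-10, 28)) = 22.8473

Closest pair: (25, 14) and (20, 16) with distance 5.3852

The closest pair is (25, 14) and (20, 16) with Euclidean distance 5.3852. For 8 points, brute-force pairwise comparison is shown above. For large n, the divide-and-conquer algorithm (sort by x, recurse on halves, check the dividing strip) achieves O(n log n).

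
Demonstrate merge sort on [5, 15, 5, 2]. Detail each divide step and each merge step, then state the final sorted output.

Merge sort trace:

Split: [5, 15, 5, 2] -> [5, 15] and [5, 2]
  Split: [5, 15] -> [5] and [15]
  Merge: [5] + [15] -> [5, 15]
  Split: [5, 2] -> [5] and [2]
  Merge: [5] + [2] -> [2, 5]
Merge: [5, 15] + [2, 5] -> [2, 5, 5, 15]

Final sorted array: [2, 5, 5, 15]

The merge sort proceeds by recursively splitting the array and merging sorted halves.
After all merges, the sorted array is [2, 5, 5, 15].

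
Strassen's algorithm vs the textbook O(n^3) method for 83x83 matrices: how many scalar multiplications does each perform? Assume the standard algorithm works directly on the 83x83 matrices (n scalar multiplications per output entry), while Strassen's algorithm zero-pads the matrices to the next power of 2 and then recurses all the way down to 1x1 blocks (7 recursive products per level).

Matrix multiplication for 83x83 matrices:

Strassen's algorithm requires power-of-2 dimensions. Pad 83x83 to 128x128 (next power of 2).

Standard algorithm: 83^3 = 571787 multiplications
Strassen's algorithm: 7^(log2(128)) = 7^7 = 823543 multiplications
Difference: 571787 - 823543 = -251756 (Strassen uses MORE here due to padding overhead — for small or just-over-power-of-2 n, padding can outweigh the per-level savings)

Standard: 571787 multiplications (83^3). Strassen: 823543 multiplications (7^7, after padding to 128x128). Strassen reduces 8 recursive multiplications to 7 at each level.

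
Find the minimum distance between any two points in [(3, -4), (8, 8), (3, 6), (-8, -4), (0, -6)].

Computing all pairwise distances among 5 points:

d((3, -4), (8, 8)) = 13.0
d((3, -4), (3, 6)) = 10.0
d((3, -4), (-8, -4)) = 11.0
d((3, -4), (0, -6)) = 3.6056 <-- minimum
d((8, 8), (3, 6)) = 5.3852
d((8, 8), (-8, -4)) = 20.0
d((8, 8), (0, -6)) = 16.1245
d((3, 6), (-8, -4)) = 14.8661
d((3, 6), (0, -6)) = 12.3693
d((-8, -4), (0, -6)) = 8.2462

Closest pair: (3, -4) and (0, -6) with distance 3.6056

The closest pair is (3, -4) and (0, -6) with Euclidean distance 3.6056. For 5 points, brute-force pairwise comparison is shown above. For large n, the divide-and-conquer algorithm (sort by x, recurse on halves, check the dividing strip) achieves O(n log n).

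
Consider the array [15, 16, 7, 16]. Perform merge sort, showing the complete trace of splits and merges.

Merge sort trace:

Split: [15, 16, 7, 16] -> [15, 16] and [7, 16]
  Split: [15, 16] -> [15] and [16]
  Merge: [15] + [16] -> [15, 16]
  Split: [7, 16] -> [7] and [16]
  Merge: [7] + [16] -> [7, 16]
Merge: [15, 16] + [7, 16] -> [7, 15, 16, 16]

Final sorted array: [7, 15, 16, 16]

The merge sort proceeds by recursively splitting the array and merging sorted halves.
After all merges, the sorted array is [7, 15, 16, 16].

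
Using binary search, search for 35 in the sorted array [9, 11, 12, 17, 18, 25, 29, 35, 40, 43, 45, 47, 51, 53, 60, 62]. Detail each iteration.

Binary search for 35 in [9, 11, 12, 17, 18, 25, 29, 35, 40, 43, 45, 47, 51, 53, 60, 62]:

lo=0, hi=15, mid=7, arr[mid]=35 -> Found target at index 7!

Binary search finds 35 at index 7 after 1 comparisons. The search repeatedly halves the search space by comparing with the middle element.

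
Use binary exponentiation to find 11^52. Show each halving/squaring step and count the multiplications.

Computing 11^52 by squaring (build up from 11^1; each line after the first costs one multiplication):

11^1 = 11
11^2 = (11^1)^2 = 11^2 = 121
11^3 = 11 * 11^2 = 11 * 121 = 1331
11^6 = (11^3)^2 = 1331^2 = 1771561
11^12 = (11^6)^2 = 1771561^2 = 3138428376721
11^13 = 11 * 11^12 = 11 * 3138428376721 = 34522712143931
11^26 = (11^13)^2 = 34522712143931^2 = 1191817653772720942460132761
11^52 = (11^26)^2 = 1191817653772720942460132761^2 = 1420429319844313329730664601483335671261683881745483121

Result: 1420429319844313329730664601483335671261683881745483121
Multiplications needed: 7 (7 lines after 11^1)

11^52 = 1420429319844313329730664601483335671261683881745483121. Using exponentiation by squaring, this requires 7 multiplications. The key idea: if the exponent is even, square the half-power; if odd, multiply by the base once.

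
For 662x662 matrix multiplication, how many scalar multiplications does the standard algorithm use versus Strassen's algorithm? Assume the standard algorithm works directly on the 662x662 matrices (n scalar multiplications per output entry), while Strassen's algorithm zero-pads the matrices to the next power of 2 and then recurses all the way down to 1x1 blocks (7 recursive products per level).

Matrix multiplication for 662x662 matrices:

Strassen's algorithm requires power-of-2 dimensions. Pad 662x662 to 1024x1024 (next power of 2).

Standard algorithm: 662^3 = 290117528 multiplications
Strassen's algorithm: 7^(log2(1024)) = 7^10 = 282475249 multiplications
Savings: 290117528 - 282475249 = 7642279 multiplications

Standard: 290117528 multiplications (662^3). Strassen: 282475249 multiplications (7^10, after padding to 1024x1024). Strassen reduces 8 recursive multiplications to 7 at each level.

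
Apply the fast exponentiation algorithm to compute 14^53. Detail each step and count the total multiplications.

Computing 14^53 by squaring (build up from 14^1; each line after the first costs one multiplication):

14^1 = 14
14^2 = (14^1)^2 = 14^2 = 196
14^3 = 14 * 14^2 = 14 * 196 = 2744
14^6 = (14^3)^2 = 2744^2 = 7529536
14^12 = (14^6)^2 = 7529536^2 = 56693912375296
14^13 = 14 * 14^12 = 14 * 56693912375296 = 793714773254144
14^26 = (14^13)^2 = 793714773254144^2 = 629983141281877223603213172736
14^52 = (14^26)^2 = 629983141281877223603213172736^2 = 396878758299381678483277913691857524931552116018231373725696
14^53 = 14 * 14^52 = 14 * 396878758299381678483277913691857524931552116018231373725696 = 5556302616191343498765890791686005349041729624255239232159744

Result: 5556302616191343498765890791686005349041729624255239232159744
Multiplications needed: 8 (8 lines after 14^1)

14^53 = 5556302616191343498765890791686005349041729624255239232159744. Using exponentiation by squaring, this requires 8 multiplications. The key idea: if the exponent is even, square the half-power; if odd, multiply by the base once.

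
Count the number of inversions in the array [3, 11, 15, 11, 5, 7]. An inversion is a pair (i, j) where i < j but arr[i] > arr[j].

Finding inversions in [3, 11, 15, 11, 5, 7]:

(1, 4): arr[1]=11 > arr[4]=5
(1, 5): arr[1]=11 > arr[5]=7
(2, 3): arr[2]=15 > arr[3]=11
(2, 4): arr[2]=15 > arr[4]=5
(2, 5): arr[2]=15 > arr[5]=7
(3, 4): arr[3]=11 > arr[4]=5
(3, 5): arr[3]=11 > arr[5]=7

Total inversions: 7

The array has 7 inversion(s): (1,4), (1,5), (2,3), (2,4), (2,5), (3,4), (3,5). Each pair (i,j) satisfies i < j and arr[i] > arr[j].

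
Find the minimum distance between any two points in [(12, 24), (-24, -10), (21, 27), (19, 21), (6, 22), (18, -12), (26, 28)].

Computing all pairwise distances among 7 points:

d((12, 24), (-24, -10)) = 49.5177
d((12, 24), (21, 27)) = 9.4868
d((12, 24), (19, 21)) = 7.6158
d((12, 24), (6, 22)) = 6.3246
d((12, 24), (18, -12)) = 36.4966
d((12, 24), (26, 28)) = 14.5602
d((-24, -10), (21, 27)) = 58.258
d((-24, -10), (19, 21)) = 53.0094
d((-24, -10), (6, 22)) = 43.8634
d((-24, -10), (18, -12)) = 42.0476
d((-24, -10), (26, 28)) = 62.8013
d((21, 27), (19, 21)) = 6.3246
d((21, 27), (6, 22)) = 15.8114
d((21, 27), (18, -12)) = 39.1152
d((21, 27), (26, 28)) = 5.099 <-- minimum
d((19, 21), (6, 22)) = 13.0384
d((19, 21), (18, -12)) = 33.0151
d((19, 21), (26, 28)) = 9.8995
d((6, 22), (18, -12)) = 36.0555
d((6, 22), (26, 28)) = 20.8806
d((18, -12), (26, 28)) = 40.7922

Closest pair: (21, 27) and (26, 28) with distance 5.099

The closest pair is (21, 27) and (26, 28) with Euclidean distance 5.099. For 7 points, brute-force pairwise comparison is shown above. For large n, the divide-and-conquer algorithm (sort by x, recurse on halves, check the dividing strip) achieves O(n log n).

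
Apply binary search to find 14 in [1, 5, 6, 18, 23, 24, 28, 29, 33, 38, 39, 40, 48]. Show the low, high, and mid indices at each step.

Binary search for 14 in [1, 5, 6, 18, 23, 24, 28, 29, 33, 38, 39, 40, 48]:

lo=0, hi=12, mid=6, arr[mid]=28 -> 28 > 14, search left half
lo=0, hi=5, mid=2, arr[mid]=6 -> 6 < 14, search right half
lo=3, hi=5, mid=4, arr[mid]=23 -> 23 > 14, search left half
lo=3, hi=3, mid=3, arr[mid]=18 -> 18 > 14, search left half
lo=3 > hi=2, target 14 not found

Binary search determines that 14 is not in the array after 4 comparisons. The search space was exhausted without finding the target.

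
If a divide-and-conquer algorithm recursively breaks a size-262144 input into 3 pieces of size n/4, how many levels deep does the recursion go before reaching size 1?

For divide and conquer with division factor 4:

Problem sizes at each level:
Level 0: 262144
Level 1: 65536
Level 2: 16384
Level 3: 4096
Level 4: 1024
Level 5: 256
Level 6: 64
Level 7: 16
Level 8: 4
Level 9: 1

The root is level 0 and the size-1 base case is level 9 (the tree spans levels 0 through 9, i.e. 10 levels counting the root), so the depth is the number of divisions: log_4(262144) = 9

The recursion tree depth is log_4(262144) = 9. At each level, the problem size is divided by 4, so it takes 9 divisions to reduce to a base case of size 1. The algorithm makes 3 recursive calls at each level.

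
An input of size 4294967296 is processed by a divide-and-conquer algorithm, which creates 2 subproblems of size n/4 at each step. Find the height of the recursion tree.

For divide and conquer with division factor 4:

Problem sizes at each level:
Level 0: 4294967296
Level 1: 1073741824
Level 2: 268435456
Level 3: 67108864
Level 4: 16777216
Level 5: 4194304
Level 6: 1048576
Level 7: 262144
Level 8: 65536
Level 9: 16384
Level 10: 4096
Level 11: 1024
Level 12: 256
Level 13: 64
Level 14: 16
Level 15: 4
Level 16: 1

The root is level 0 and the size-1 base case is level 16 (the tree spans levels 0 through 16, i.e. 17 levels counting the root), so the depth is the number of divisions: log_4(4294967296) = 16

The recursion tree depth is log_4(4294967296) = 16. At each level, the problem size is divided by 4, so it takes 16 divisions to reduce to a base case of size 1. The algorithm makes 2 recursive calls at each level.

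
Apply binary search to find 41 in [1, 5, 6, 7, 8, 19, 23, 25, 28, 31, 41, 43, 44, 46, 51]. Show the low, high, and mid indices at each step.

Binary search for 41 in [1, 5, 6, 7, 8, 19, 23, 25, 28, 31, 41, 43, 44, 46, 51]:

lo=0, hi=14, mid=7, arr[mid]=25 -> 25 < 41, search right half
lo=8, hi=14, mid=11, arr[mid]=43 -> 43 > 41, search left half
lo=8, hi=10, mid=9, arr[mid]=31 -> 31 < 41, search right half
lo=10, hi=10, mid=10, arr[mid]=41 -> Found target at index 10!

Binary search finds 41 at index 10 after 4 comparisons. The search repeatedly halves the search space by comparing with the middle element.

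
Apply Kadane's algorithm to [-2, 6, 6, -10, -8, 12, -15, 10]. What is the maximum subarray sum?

Using Kadane's algorithm on [-2, 6, 6, -10, -8, 12, -15, 10]:

Scanning through the array:
Position 1 (value 6): max_ending_here = 6, max_so_far = 6
Position 2 (value 6): max_ending_here = 12, max_so_far = 12
Position 3 (value -10): max_ending_here = 2, max_so_far = 12
Position 4 (value -8): max_ending_here = -6, max_so_far = 12
Position 5 (value 12): max_ending_here = 12, max_so_far = 12
Position 6 (value -15): max_ending_here = -3, max_so_far = 12
Position 7 (value 10): max_ending_here = 10, max_so_far = 12

Maximum subarray: [6, 6]
Maximum sum: 12

The maximum subarray is [6, 6] with sum 12. This subarray runs from index 1 to index 2.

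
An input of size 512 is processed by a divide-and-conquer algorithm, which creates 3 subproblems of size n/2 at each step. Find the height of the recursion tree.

For divide and conquer with division factor 2:

Problem sizes at each level:
Level 0: 512
Level 1: 256
Level 2: 128
Level 3: 64
Level 4: 32
Level 5: 16
Level 6: 8
Level 7: 4
Level 8: 2
Level 9: 1

The root is level 0 and the size-1 base case is level 9 (the tree spans levels 0 through 9, i.e. 10 levels counting the root), so the depth is the number of divisions: log_2(512) = 9

The recursion tree depth is log_2(512) = 9. At each level, the problem size is divided by 2, so it takes 9 divisions to reduce to a base case of size 1. The algorithm makes 3 recursive calls at each level.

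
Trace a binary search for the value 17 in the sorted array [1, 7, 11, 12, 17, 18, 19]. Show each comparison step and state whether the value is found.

Binary search for 17 in [1, 7, 11, 12, 17, 18, 19]:

lo=0, hi=6, mid=3, arr[mid]=12 -> 12 < 17, search right half
lo=4, hi=6, mid=5, arr[mid]=18 -> 18 > 17, search left half
lo=4, hi=4, mid=4, arr[mid]=17 -> Found target at index 4!

Binary search finds 17 at index 4 after 3 comparisons. The search repeatedly halves the search space by comparing with the middle element.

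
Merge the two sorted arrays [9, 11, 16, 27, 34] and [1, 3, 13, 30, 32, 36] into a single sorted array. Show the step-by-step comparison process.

Merging process:

Compare 9 vs 1: take 1 from right. Merged: [1]
Compare 9 vs 3: take 3 from right. Merged: [1, 3]
Compare 9 vs 13: take 9 from left. Merged: [1, 3, 9]
Compare 11 vs 13: take 11 from left. Merged: [1, 3, 9, 11]
Compare 16 vs 13: take 13 from right. Merged: [1, 3, 9, 11, 13]
Compare 16 vs 30: take 16 from left. Merged: [1, 3, 9, 11, 13, 16]
Compare 27 vs 30: take 27 from left. Merged: [1, 3, 9, 11, 13, 16, 27]
Compare 34 vs 30: take 30 from right. Merged: [1, 3, 9, 11, 13, 16, 27, 30]
Compare 34 vs 32: take 32 from right. Merged: [1, 3, 9, 11, 13, 16, 27, 30, 32]
Compare 34 vs 36: take 34 from left. Merged: [1, 3, 9, 11, 13, 16, 27, 30, 32, 34]
Append remaining from right: [36]. Merged: [1, 3, 9, 11, 13, 16, 27, 30, 32, 34, 36]

Final merged array: [1, 3, 9, 11, 13, 16, 27, 30, 32, 34, 36]
Total comparisons: 10

The merged array is [1, 3, 9, 11, 13, 16, 27, 30, 32, 34, 36], requiring 10 comparisons. The merge step runs in O(n) time where n is the total number of elements.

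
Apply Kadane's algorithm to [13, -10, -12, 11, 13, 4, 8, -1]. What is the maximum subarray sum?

Using Kadane's algorithm on [13, -10, -12, 11, 13, 4, 8, -1]:

Scanning through the array:
Position 1 (value -10): max_ending_here = 3, max_so_far = 13
Position 2 (value -12): max_ending_here = -9, max_so_far = 13
Position 3 (value 11): max_ending_here = 11, max_so_far = 13
Position 4 (value 13): max_ending_here = 24, max_so_far = 24
Position 5 (value 4): max_ending_here = 28, max_so_far = 28
Position 6 (value 8): max_ending_here = 36, max_so_far = 36
Position 7 (value -1): max_ending_here = 35, max_so_far = 36

Maximum subarray: [11, 13, 4, 8]
Maximum sum: 36

The maximum subarray is [11, 13, 4, 8] with sum 36. This subarray runs from index 3 to index 6.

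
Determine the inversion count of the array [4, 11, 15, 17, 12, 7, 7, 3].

Finding inversions in [4, 11, 15, 17, 12, 7, 7, 3]:

(0, 7): arr[0]=4 > arr[7]=3
(1, 5): arr[1]=11 > arr[5]=7
(1, 6): arr[1]=11 > arr[6]=7
(1, 7): arr[1]=11 > arr[7]=3
(2, 4): arr[2]=15 > arr[4]=12
(2, 5): arr[2]=15 > arr[5]=7
(2, 6): arr[2]=15 > arr[6]=7
(2, 7): arr[2]=15 > arr[7]=3
(3, 4): arr[3]=17 > arr[4]=12
(3, 5): arr[3]=17 > arr[5]=7
(3, 6): arr[3]=17 > arr[6]=7
(3, 7): arr[3]=17 > arr[7]=3
(4, 5): arr[4]=12 > arr[5]=7
(4, 6): arr[4]=12 > arr[6]=7
(4, 7): arr[4]=12 > arr[7]=3
(5, 7): arr[5]=7 > arr[7]=3
(6, 7): arr[6]=7 > arr[7]=3

Total inversions: 17

The array has 17 inversion(s): (0,7), (1,5), (1,6), (1,7), (2,4), (2,5), (2,6), (2,7), (3,4), (3,5), (3,6), (3,7), (4,5), (4,6), (4,7), (5,7), (6,7). Each pair (i,j) satisfies i < j and arr[i] > arr[j].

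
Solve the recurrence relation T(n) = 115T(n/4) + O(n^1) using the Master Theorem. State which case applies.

Master Theorem for T(n) = 115T(n/4) + O(n^1):

a = 115, b = 4, c = 1
log_b(a) = log_4(115) = 3.4227

Case 1: c = 1 < log_4(115) = 3.4227
T(n) = O(n^(log_4 115))

For T(n) = 115T(n/4) + O(n^1): log_4(115) = 3.4227. This is Case 1 of the Master Theorem (c < log_b(a), work dominated by leaves), giving O(n^(log_4 115)).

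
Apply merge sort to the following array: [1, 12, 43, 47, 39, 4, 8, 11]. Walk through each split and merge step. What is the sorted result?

Merge sort trace:

Split: [1, 12, 43, 47, 39, 4, 8, 11] -> [1, 12, 43, 47] and [39, 4, 8, 11]
  Split: [1, 12, 43, 47] -> [1, 12] and [43, 47]
    Split: [1, 12] -> [1] and [12]
    Merge: [1] + [12] -> [1, 12]
    Split: [43, 47] -> [43] and [47]
    Merge: [43] + [47] -> [43, 47]
  Merge: [1, 12] + [43, 47] -> [1, 12, 43, 47]
  Split: [39, 4, 8, 11] -> [39, 4] and [8, 11]
    Split: [39, 4] -> [39] and [4]
    Merge: [39] + [4] -> [4, 39]
    Split: [8, 11] -> [8] and [11]
    Merge: [8] + [11] -> [8, 11]
  Merge: [4, 39] + [8, 11] -> [4, 8, 11, 39]
Merge: [1, 12, 43, 47] + [4, 8, 11, 39] -> [1, 4, 8, 11, 12, 39, 43, 47]

Final sorted array: [1, 4, 8, 11, 12, 39, 43, 47]

The merge sort proceeds by recursively splitting the array and merging sorted halves.
After all merges, the sorted array is [1, 4, 8, 11, 12, 39, 43, 47].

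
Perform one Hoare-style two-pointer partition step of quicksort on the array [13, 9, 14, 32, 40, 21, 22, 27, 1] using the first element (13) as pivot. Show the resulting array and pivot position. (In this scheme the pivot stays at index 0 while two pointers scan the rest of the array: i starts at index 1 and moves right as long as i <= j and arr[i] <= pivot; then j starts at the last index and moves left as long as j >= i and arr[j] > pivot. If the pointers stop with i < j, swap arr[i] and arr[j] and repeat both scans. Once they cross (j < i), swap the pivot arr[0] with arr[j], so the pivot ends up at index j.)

Hoare-style two-pointer partition with pivot = 13:

Initial array: [13, 9, 14, 32, 40, 21, 22, 27, 1]

Pointers start at i = 1, j = 8.
i stops at index 2 (arr[2]=14 > 13), j stops at index 8 (arr[8]=1 <= 13): swap arr[2] and arr[8], array becomes [13, 9, 1, 32, 40, 21, 22, 27, 14]
i ends at 3, j ends at 2: the pointers have crossed (j < i), so scanning stops.

Swap pivot arr[0] with arr[2] to place pivot at position 2: [1, 9, 13, 32, 40, 21, 22, 27, 14]
Pivot position: 2

After partitioning with pivot 13, the array becomes [1, 9, 13, 32, 40, 21, 22, 27, 14]. The pivot is placed at index 2. All elements to the left of the pivot are <= 13, and all elements to the right are > 13.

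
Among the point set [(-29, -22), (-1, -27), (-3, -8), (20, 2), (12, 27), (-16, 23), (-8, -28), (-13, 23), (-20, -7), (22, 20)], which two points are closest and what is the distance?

Computing all pairwise distances among 10 points:

d((-29, -22), (-1, -27)) = 28.4429
d((-29, -22), (-3, -8)) = 29.5296
d((-29, -22), (20, 2)) = 54.5619
d((-29, -22), (12, 27)) = 63.8905
d((-29, -22), (-16, 23)) = 46.8402
d((-29, -22), (-8, -28)) = 21.8403
d((-29, -22), (-13, 23)) = 47.7598
d((-29, -22), (-20, -7)) = 17.4929
d((-29, -22), (22, 20)) = 66.0681
d((-1, -27), (-3, -8)) = 19.105
d((-1, -27), (20, 2)) = 35.805
d((-1, -27), (12, 27)) = 55.5428
d((-1, -27), (-16, 23)) = 52.2015
d((-1, -27), (-8, -28)) = 7.0711
d((-1, -27), (-13, 23)) = 51.4198
d((-1, -27), (-20, -7)) = 27.5862
d((-1, -27), (22, 20)) = 52.3259
d((-3, -8), (20, 2)) = 25.0799
d((-3, -8), (12, 27)) = 38.0789
d((-3, -8), (-16, 23)) = 33.6155
d((-3, -8), (-8, -28)) = 20.6155
d((-3, -8), (-13, 23)) = 32.573
d((-3, -8), (-20, -7)) = 17.0294
d((-3, -8), (22, 20)) = 37.5366
d((20, 2), (12, 27)) = 26.2488
d((20, 2), (-16, 23)) = 41.6773
d((20, 2), (-8, -28)) = 41.0366
d((20, 2), (-13, 23)) = 39.1152
d((20, 2), (-20, -7)) = 41.0
d((20, 2), (22, 20)) = 18.1108
d((12, 27), (-16, 23)) = 28.2843
d((12, 27), (-8, -28)) = 58.5235
d((12, 27), (-13, 23)) = 25.318
d((12, 27), (-20, -7)) = 46.6905
d((12, 27), (22, 20)) = 12.2066
d((-16, 23), (-8, -28)) = 51.6236
d((-16, 23), (-13, 23)) = 3.0 <-- minimum
d((-16, 23), (-20, -7)) = 30.2655
d((-16, 23), (22, 20)) = 38.1182
d((-8, -28), (-13, 23)) = 51.2445
d((-8, -28), (-20, -7)) = 24.1868
d((-8, -28), (22, 20)) = 56.6039
d((-13, 23), (-20, -7)) = 30.8058
d((-13, 23), (22, 20)) = 35.1283
d((-20, -7), (22, 20)) = 49.93

Closest pair: (-16, 23) and (-13, 23) with distance 3.0

The closest pair is (-16, 23) and (-13, 23) with Euclidean distance 3.0. For 10 points, brute-force pairwise comparison is shown above. For large n, the divide-and-conquer algorithm (sort by x, recurse on halves, check the dividing strip) achieves O(n log n).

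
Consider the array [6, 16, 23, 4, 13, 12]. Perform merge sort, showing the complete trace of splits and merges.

Merge sort trace:

Split: [6, 16, 23, 4, 13, 12] -> [6, 16, 23] and [4, 13, 12]
  Split: [6, 16, 23] -> [6] and [16, 23]
    Split: [16, 23] -> [16] and [23]
    Merge: [16] + [23] -> [16, 23]
  Merge: [6] + [16, 23] -> [6, 16, 23]
  Split: [4, 13, 12] -> [4] and [13, 12]
    Split: [13, 12] -> [13] and [12]
    Merge: [13] + [12] -> [12, 13]
  Merge: [4] + [12, 13] -> [4, 12, 13]
Merge: [6, 16, 23] + [4, 12, 13] -> [4, 6, 12, 13, 16, 23]

Final sorted array: [4, 6, 12, 13, 16, 23]

The merge sort proceeds by recursively splitting the array and merging sorted halves.
After all merges, the sorted array is [4, 6, 12, 13, 16, 23].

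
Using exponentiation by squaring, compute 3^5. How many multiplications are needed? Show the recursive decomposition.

Computing 3^5 by squaring (build up from 3^1; each line after the first costs one multiplication):

3^1 = 3
3^2 = (3^1)^2 = 3^2 = 9
3^4 = (3^2)^2 = 9^2 = 81
3^5 = 3 * 3^4 = 3 * 81 = 243

Result: 243
Multiplications needed: 3 (3 lines after 3^1)

3^5 = 243. Using exponentiation by squaring, this requires 3 multiplications. The key idea: if the exponent is even, square the half-power; if odd, multiply by the base once.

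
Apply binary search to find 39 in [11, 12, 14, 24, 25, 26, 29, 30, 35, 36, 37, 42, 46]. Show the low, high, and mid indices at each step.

Binary search for 39 in [11, 12, 14, 24, 25, 26, 29, 30, 35, 36, 37, 42, 46]:

lo=0, hi=12, mid=6, arr[mid]=29 -> 29 < 39, search right half
lo=7, hi=12, mid=9, arr[mid]=36 -> 36 < 39, search right half
lo=10, hi=12, mid=11, arr[mid]=42 -> 42 > 39, search left half
lo=10, hi=10, mid=10, arr[mid]=37 -> 37 < 39, search right half
lo=11 > hi=10, target 39 not found

Binary search determines that 39 is not in the array after 4 comparisons. The search space was exhausted without finding the target.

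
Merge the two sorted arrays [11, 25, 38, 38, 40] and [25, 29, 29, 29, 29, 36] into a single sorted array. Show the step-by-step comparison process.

Merging process:

Compare 11 vs 25: take 11 from left. Merged: [11]
Compare 25 vs 25: take 25 from left. Merged: [11, 25]
Compare 38 vs 25: take 25 from right. Merged: [11, 25, 25]
Compare 38 vs 29: take 29 from right. Merged: [11, 25, 25, 29]
Compare 38 vs 29: take 29 from right. Merged: [11, 25, 25, 29, 29]
Compare 38 vs 29: take 29 from right. Merged: [11, 25, 25, 29, 29, 29]
Compare 38 vs 29: take 29 from right. Merged: [11, 25, 25, 29, 29, 29, 29]
Compare 38 vs 36: take 36 from right. Merged: [11, 25, 25, 29, 29, 29, 29, 36]
Append remaining from left: [38, 38, 40]. Merged: [11, 25, 25, 29, 29, 29, 29, 36, 38, 38, 40]

Final merged array: [11, 25, 25, 29, 29, 29, 29, 36, 38, 38, 40]
Total comparisons: 8

The merged array is [11, 25, 25, 29, 29, 29, 29, 36, 38, 38, 40], requiring 8 comparisons. The merge step runs in O(n) time where n is the total number of elements.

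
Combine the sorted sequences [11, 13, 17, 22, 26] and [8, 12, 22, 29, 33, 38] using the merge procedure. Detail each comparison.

Merging process:

Compare 11 vs 8: take 8 from right. Merged: [8]
Compare 11 vs 12: take 11 from left. Merged: [8, 11]
Compare 13 vs 12: take 12 from right. Merged: [8, 11, 12]
Compare 13 vs 22: take 13 from left. Merged: [8, 11, 12, 13]
Compare 17 vs 22: take 17 from left. Merged: [8, 11, 12, 13, 17]
Compare 22 vs 22: take 22 from left. Merged: [8, 11, 12, 13, 17, 22]
Compare 26 vs 22: take 22 from right. Merged: [8, 11, 12, 13, 17, 22, 22]
Compare 26 vs 29: take 26 from left. Merged: [8, 11, 12, 13, 17, 22, 22, 26]
Append remaining from right: [29, 33, 38]. Merged: [8, 11, 12, 13, 17, 22, 22, 26, 29, 33, 38]

Final merged array: [8, 11, 12, 13, 17, 22, 22, 26, 29, 33, 38]
Total comparisons: 8

The merged array is [8, 11, 12, 13, 17, 22, 22, 26, 29, 33, 38], requiring 8 comparisons. The merge step runs in O(n) time where n is the total number of elements.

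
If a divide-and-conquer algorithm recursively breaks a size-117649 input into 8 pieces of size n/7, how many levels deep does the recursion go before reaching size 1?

For divide and conquer with division factor 7:

Problem sizes at each level:
Level 0: 117649
Level 1: 16807
Level 2: 2401
Level 3: 343
Level 4: 49
Level 5: 7
Level 6: 1

The root is level 0 and the size-1 base case is level 6 (the tree spans levels 0 through 6, i.e. 7 levels counting the root), so the depth is the number of divisions: log_7(117649) = 6

The recursion tree depth is log_7(117649) = 6. At each level, the problem size is divided by 7, so it takes 6 divisions to reduce to a base case of size 1. The algorithm makes 8 recursive calls at each level.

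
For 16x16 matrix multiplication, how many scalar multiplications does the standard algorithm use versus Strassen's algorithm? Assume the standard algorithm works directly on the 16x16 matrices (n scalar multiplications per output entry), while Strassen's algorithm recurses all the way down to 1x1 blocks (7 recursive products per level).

Matrix multiplication for 16x16 matrices:

Standard algorithm: 16^3 = 4096 multiplications
Strassen's algorithm: 7^(log2(16)) = 7^4 = 2401 multiplications
Savings: 4096 - 2401 = 1695 multiplications

Standard: 4096 multiplications (16^3). Strassen: 2401 multiplications (7^4). Strassen reduces 8 recursive multiplications to 7 at each level.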